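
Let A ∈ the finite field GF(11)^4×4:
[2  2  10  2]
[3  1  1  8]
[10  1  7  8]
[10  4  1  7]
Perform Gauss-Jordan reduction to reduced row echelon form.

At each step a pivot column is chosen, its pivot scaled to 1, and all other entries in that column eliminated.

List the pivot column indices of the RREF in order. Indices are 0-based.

pivot(0,0)=2: scale R0 → (1, 1, 5, 1)
  clear (1,0): R1 −= (3)R0 → (0, 9, 8, 5)
  clear (2,0): R2 −= (10)R0 → (0, 2, 1, 9)
  clear (3,0): R3 −= (10)R0 → (0, 5, 6, 8)
pivot(1,1)=9: scale R1 → (0, 1, 7, 3)
  clear (0,1): R0 −= (1)R1 → (1, 0, 9, 9)
  clear (2,1): R2 −= (2)R1 → (0, 0, 9, 3)
  clear (3,1): R3 −= (5)R1 → (0, 0, 4, 4)
pivot(2,2)=9: scale R2 → (0, 0, 1, 4)
  clear (0,2): R0 −= (9)R2 → (1, 0, 0, 6)
  clear (1,2): R1 −= (7)R2 → (0, 1, 0, 8)
  clear (3,2): R3 −= (4)R2 → (0, 0, 0, 10)
pivot(3,3)=10: scale R3 → (0, 0, 0, 1)
  clear (0,3): R0 −= (6)R3 → (1, 0, 0, 0)
  clear (1,3): R1 −= (8)R3 → (0, 1, 0, 0)
  clear (2,3): R2 −= (4)R3 → (0, 0, 1, 0)

pivot columns: 0, 1, 2, 3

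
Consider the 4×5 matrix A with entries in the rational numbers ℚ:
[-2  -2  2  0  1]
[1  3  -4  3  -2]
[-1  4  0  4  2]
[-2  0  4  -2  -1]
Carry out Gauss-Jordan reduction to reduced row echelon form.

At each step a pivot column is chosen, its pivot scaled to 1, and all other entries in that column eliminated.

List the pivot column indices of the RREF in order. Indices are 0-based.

step 1: normalize row 0 (÷-2) = (1, 1, -1, 0, -1/2)
  row 1: subtract 1×row0 = (0, 2, -3, 3, -3/2)
  row 2: subtract -1×row0 = (0, 5, -1, 4, 3/2)
  row 3: subtract -2×row0 = (0, 2, 2, -2, -2)
step 2: normalize row 1 (÷2) = (0, 1, -3/2, 3/2, -3/4)
  row 0: subtract 1×row1 = (1, 0, 1/2, -3/2, 1/4)
  row 2: subtract 5×row1 = (0, 0, 13/2, -7/2, 21/4)
  row 3: subtract 2×row1 = (0, 0, 5, -5, -1/2)
step 3: normalize row 2 (÷13/2) = (0, 0, 1, -7/13, 21/26)
  row 0: subtract 1/2×row2 = (1, 0, 0, -16/13, -2/13)
  row 1: subtract -3/2×row2 = (0, 1, 0, 9/13, 6/13)
  row 3: subtract 5×row2 = (0, 0, 0, -30/13, -59/13)
step 4: normalize row 3 (÷-30/13) = (0, 0, 0, 1, 59/30)
  row 0: subtract -16/13×row3 = (1, 0, 0, 0, 34/15)
  row 1: subtract 9/13×row3 = (0, 1, 0, 0, -9/10)
  row 2: subtract -7/13×row3 = (0, 0, 1, 0, 28/15)

pivot columns: 0, 1, 2, 3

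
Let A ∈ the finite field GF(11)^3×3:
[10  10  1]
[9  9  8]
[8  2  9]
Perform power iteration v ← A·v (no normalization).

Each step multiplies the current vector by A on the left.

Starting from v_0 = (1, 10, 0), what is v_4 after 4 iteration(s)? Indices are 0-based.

v_0 = (1, 10, 0).
v_1 = A·v_0 = (0, 0, 6).
v_2 = A·v_1 = (6, 4, 10).
v_3 = A·v_2 = (0, 5, 3).
v_4 = A·v_3 = (9, 3, 4).

v_4 = (9, 3, 4)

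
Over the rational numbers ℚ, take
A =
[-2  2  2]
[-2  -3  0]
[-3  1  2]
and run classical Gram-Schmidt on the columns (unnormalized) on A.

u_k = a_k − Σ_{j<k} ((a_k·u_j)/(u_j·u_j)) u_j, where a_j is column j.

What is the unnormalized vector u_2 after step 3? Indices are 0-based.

u_2 = (22/237, 8/237, -20/237)

Step 1: u_0 = a_0 = (-2, -2, -3).
Step 2: u_1 = a_1 − (-1/17)·u_0 = (32/17, -53/17, 14/17).
Step 3: u_2 = a_2 − (-10/17)·u_0 − (92/237)·u_1 = (22/237, 8/237, -20/237).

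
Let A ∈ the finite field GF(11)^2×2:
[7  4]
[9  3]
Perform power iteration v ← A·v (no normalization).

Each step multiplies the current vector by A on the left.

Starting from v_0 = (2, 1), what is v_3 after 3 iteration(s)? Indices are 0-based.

v_0 = (2, 1).
v_1 = A·v_0 = (7, 10).
v_2 = A·v_1 = (1, 5).
v_3 = A·v_2 = (5, 2).

v_3 = (5, 2)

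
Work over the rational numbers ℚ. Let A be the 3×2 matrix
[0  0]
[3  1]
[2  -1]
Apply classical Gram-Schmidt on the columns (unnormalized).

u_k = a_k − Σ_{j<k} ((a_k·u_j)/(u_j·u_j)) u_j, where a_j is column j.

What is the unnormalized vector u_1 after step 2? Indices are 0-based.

u_1 = (0, 10/13, -15/13)

Step 1: u_0 = a_0 = (0, 3, 2).
Step 2: u_1 = a_1 − (1/13)·u_0 = (0, 10/13, -15/13).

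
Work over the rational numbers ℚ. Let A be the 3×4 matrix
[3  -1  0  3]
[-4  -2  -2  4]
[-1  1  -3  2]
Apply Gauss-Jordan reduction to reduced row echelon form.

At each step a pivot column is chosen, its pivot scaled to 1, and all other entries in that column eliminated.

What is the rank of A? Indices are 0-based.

step 1: normalize row 0 (÷3) = (1, -1/3, 0, 1)
  row 1: subtract -4×row0 = (0, -10/3, -2, 8)
  row 2: subtract -1×row0 = (0, 2/3, -3, 3)
step 2: normalize row 1 (÷-10/3) = (0, 1, 3/5, -12/5)
  row 0: subtract -1/3×row1 = (1, 0, 1/5, 1/5)
  row 2: subtract 2/3×row1 = (0, 0, -17/5, 23/5)
step 3: normalize row 2 (÷-17/5) = (0, 0, 1, -23/17)
  row 0: subtract 1/5×row2 = (1, 0, 0, 8/17)
  row 1: subtract 3/5×row2 = (0, 1, 0, -27/17)

rank = 3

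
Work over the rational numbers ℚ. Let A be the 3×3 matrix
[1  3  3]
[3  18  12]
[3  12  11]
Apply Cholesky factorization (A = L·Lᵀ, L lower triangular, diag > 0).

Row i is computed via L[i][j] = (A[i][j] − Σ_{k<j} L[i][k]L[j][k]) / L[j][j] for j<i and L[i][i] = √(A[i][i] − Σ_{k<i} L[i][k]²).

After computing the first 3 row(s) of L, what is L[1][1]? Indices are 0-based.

L[1][1] = 3

Step 1: L[0][0] = √(1) = 1.
  L[1][0] = (3) / L[0][0] = 3.
Step 2: L[1][1] = √(9) = 3.
  L[2][0] = (3) / L[0][0] = 3.
  L[2][1] = (3) / L[1][1] = 1.
Step 3: L[2][2] = √(1) = 1.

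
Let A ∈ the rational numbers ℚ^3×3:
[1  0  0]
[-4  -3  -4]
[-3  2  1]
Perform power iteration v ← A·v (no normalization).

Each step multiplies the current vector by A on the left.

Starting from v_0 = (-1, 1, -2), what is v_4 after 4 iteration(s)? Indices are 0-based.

v_0 = (-1, 1, -2).
v_1 = A·v_0 = (-1, 9, 3).
v_2 = A·v_1 = (-1, -35, 24).
v_3 = A·v_2 = (-1, 13, -43).
v_4 = A·v_3 = (-1, 137, -14).

v_4 = (-1, 137, -14)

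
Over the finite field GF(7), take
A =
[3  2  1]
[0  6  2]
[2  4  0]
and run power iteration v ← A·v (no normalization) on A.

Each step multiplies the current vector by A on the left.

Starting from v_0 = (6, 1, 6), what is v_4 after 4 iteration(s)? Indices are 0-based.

v_4 = (2, 6, 4)

v_0 = (6, 1, 6).
v_1 = A·v_0 = (5, 4, 2).
v_2 = A·v_1 = (4, 0, 5).
v_3 = A·v_2 = (3, 3, 1).
v_4 = A·v_3 = (2, 6, 4).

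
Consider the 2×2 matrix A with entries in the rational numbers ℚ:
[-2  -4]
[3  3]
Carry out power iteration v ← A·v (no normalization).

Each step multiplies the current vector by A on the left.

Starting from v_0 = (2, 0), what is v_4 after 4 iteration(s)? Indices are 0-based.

v_4 = (104, -66)

v_0 = (2, 0).
v_1 = A·v_0 = (-4, 6).
v_2 = A·v_1 = (-16, 6).
v_3 = A·v_2 = (8, -30).
v_4 = A·v_3 = (104, -66).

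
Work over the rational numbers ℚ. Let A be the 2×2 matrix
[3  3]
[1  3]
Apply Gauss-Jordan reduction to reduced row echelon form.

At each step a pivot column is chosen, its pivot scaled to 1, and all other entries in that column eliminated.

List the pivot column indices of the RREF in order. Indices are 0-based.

step 1: normalize row 0 (÷3) = (1, 1)
  row 1: subtract 1×row0 = (0, 2)
step 2: normalize row 1 (÷2) = (0, 1)
  row 0: subtract 1×row1 = (1, 0)

pivot columns: 0, 1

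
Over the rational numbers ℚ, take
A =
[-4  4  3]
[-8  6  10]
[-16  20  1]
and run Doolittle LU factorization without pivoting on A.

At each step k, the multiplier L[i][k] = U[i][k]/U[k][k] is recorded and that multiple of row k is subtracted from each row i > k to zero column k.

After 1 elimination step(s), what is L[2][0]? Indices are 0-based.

Step 1: pivot at (0,0) is -4.
  row1 ← row1 − (2)·row0  ⇒  L[1][0]=2, U row1=(0, -2, 4)
  row2 ← row2 − (4)·row0  ⇒  L[2][0]=4, U row2=(0, 4, -11)

L[2][0] = 4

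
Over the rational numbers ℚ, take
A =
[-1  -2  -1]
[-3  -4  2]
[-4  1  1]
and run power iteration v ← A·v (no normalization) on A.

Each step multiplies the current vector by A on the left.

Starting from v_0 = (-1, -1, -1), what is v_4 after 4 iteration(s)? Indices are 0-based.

v_4 = (-392, -757, -155)

v_0 = (-1, -1, -1).
v_1 = A·v_0 = (4, 5, 2).
v_2 = A·v_1 = (-16, -28, -9).
v_3 = A·v_2 = (81, 142, 27).
v_4 = A·v_3 = (-392, -757, -155).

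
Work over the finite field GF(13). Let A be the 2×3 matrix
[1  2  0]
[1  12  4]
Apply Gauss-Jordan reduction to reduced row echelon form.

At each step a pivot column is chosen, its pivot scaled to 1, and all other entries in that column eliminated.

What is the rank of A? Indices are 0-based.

pivot(0,0)=1: scale R0 → (1, 2, 0)
  clear (1,0): R1 −= (1)R0 → (0, 10, 4)
pivot(1,1)=10: scale R1 → (0, 1, 3)
  clear (0,1): R0 −= (2)R1 → (1, 0, 7)

rank = 2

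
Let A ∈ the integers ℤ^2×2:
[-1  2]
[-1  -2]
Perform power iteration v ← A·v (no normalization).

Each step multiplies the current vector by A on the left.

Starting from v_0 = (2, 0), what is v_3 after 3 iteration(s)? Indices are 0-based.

v_0 = (2, 0).
v_1 = A·v_0 = (-2, -2).
v_2 = A·v_1 = (-2, 6).
v_3 = A·v_2 = (14, -10).

v_3 = (14, -10)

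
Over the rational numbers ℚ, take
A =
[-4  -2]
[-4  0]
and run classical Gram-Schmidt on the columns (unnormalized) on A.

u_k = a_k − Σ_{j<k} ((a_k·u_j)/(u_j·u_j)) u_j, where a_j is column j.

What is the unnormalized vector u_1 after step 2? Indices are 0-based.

Step 1: u_0 = a_0 = (-4, -4).
Step 2: u_1 = a_1 − (1/4)·u_0 = (-1, 1).

u_1 = (-1, 1)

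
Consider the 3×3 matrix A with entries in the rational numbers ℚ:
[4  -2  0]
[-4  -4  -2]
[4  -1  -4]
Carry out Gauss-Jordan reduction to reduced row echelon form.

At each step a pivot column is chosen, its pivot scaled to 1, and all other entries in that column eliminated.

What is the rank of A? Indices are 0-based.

[1] R0 /= 4  ⇒  (1, -1/2, 0)
     R1 -= -4·R0  ⇒  (0, -6, -2)
     R2 -= 4·R0  ⇒  (0, 1, -4)
[2] R1 /= -6  ⇒  (0, 1, 1/3)
     R0 -= -1/2·R1  ⇒  (1, 0, 1/6)
     R2 -= 1·R1  ⇒  (0, 0, -13/3)
[3] R2 /= -13/3  ⇒  (0, 0, 1)
     R0 -= 1/6·R2  ⇒  (1, 0, 0)
     R1 -= 1/3·R2  ⇒  (0, 1, 0)

rank = 3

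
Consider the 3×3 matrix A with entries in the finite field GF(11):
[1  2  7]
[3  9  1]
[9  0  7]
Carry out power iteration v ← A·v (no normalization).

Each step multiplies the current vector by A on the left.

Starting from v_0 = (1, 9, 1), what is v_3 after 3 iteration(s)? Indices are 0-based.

v_0 = (1, 9, 1).
v_1 = A·v_0 = (4, 8, 5).
v_2 = A·v_1 = (0, 1, 5).
v_3 = A·v_2 = (4, 3, 2).

v_3 = (4, 3, 2)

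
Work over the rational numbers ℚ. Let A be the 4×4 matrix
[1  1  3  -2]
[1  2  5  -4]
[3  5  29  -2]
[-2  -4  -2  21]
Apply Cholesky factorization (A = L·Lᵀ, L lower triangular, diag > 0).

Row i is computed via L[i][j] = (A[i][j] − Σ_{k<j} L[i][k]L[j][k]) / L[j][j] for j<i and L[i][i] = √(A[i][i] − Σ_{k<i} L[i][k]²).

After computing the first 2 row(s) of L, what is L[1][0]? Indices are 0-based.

Step 1: L[0][0] = √(1) = 1.
  L[1][0] = (1) / L[0][0] = 1.
Step 2: L[1][1] = √(1) = 1.

L[1][0] = 1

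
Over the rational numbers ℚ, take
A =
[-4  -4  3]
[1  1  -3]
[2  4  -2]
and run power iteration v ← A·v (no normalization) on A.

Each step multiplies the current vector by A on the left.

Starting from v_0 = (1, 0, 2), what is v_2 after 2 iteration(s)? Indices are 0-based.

v_0 = (1, 0, 2).
v_1 = A·v_0 = (2, -5, -2).
v_2 = A·v_1 = (6, 3, -12).

v_2 = (6, 3, -12)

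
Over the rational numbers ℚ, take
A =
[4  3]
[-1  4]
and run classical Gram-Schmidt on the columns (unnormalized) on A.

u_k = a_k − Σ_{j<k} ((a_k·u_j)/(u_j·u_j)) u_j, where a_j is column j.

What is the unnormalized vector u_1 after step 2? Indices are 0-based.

u_1 = (19/17, 76/17)

Step 1: u_0 = a_0 = (4, -1).
Step 2: u_1 = a_1 − (8/17)·u_0 = (19/17, 76/17).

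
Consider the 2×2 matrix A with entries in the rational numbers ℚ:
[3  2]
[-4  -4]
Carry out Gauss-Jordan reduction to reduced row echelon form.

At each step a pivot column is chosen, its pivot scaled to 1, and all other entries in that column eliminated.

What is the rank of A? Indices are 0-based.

pivot(0,0)=3: scale R0 → (1, 2/3)
  clear (1,0): R1 −= (-4)R0 → (0, -4/3)
pivot(1,1)=-4/3: scale R1 → (0, 1)
  clear (0,1): R0 −= (2/3)R1 → (1, 0)

rank = 2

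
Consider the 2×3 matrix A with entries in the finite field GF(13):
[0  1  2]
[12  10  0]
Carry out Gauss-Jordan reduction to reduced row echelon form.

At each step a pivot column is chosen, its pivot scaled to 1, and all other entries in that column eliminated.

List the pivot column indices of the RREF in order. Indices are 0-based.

[1] R0 <-> R1
[1] R0 /= 12  ⇒  (1, 3, 0)
[2] R1 /= 1  ⇒  (0, 1, 2)
     R0 -= 3·R1  ⇒  (1, 0, 7)

pivot columns: 0, 1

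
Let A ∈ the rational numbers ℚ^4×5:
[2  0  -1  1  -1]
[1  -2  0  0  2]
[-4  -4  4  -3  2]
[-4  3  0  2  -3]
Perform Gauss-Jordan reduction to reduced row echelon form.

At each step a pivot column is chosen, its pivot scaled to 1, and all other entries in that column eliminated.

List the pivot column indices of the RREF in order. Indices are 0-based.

pivot columns: 0, 1, 2, 3

step 1: normalize row 0 (÷2) = (1, 0, -1/2, 1/2, -1/2)
  row 1: subtract 1×row0 = (0, -2, 1/2, -1/2, 5/2)
  row 2: subtract -4×row0 = (0, -4, 2, -1, 0)
  row 3: subtract -4×row0 = (0, 3, -2, 4, -5)
step 2: normalize row 1 (÷-2) = (0, 1, -1/4, 1/4, -5/4)
  row 2: subtract -4×row1 = (0, 0, 1, 0, -5)
  row 3: subtract 3×row1 = (0, 0, -5/4, 13/4, -5/4)
step 3: normalize row 2 (÷1) = (0, 0, 1, 0, -5)
  row 0: subtract -1/2×row2 = (1, 0, 0, 1/2, -3)
  row 1: subtract -1/4×row2 = (0, 1, 0, 1/4, -5/2)
  row 3: subtract -5/4×row2 = (0, 0, 0, 13/4, -15/2)
step 4: normalize row 3 (÷13/4) = (0, 0, 0, 1, -30/13)
  row 0: subtract 1/2×row3 = (1, 0, 0, 0, -24/13)
  row 1: subtract 1/4×row3 = (0, 1, 0, 0, -25/13)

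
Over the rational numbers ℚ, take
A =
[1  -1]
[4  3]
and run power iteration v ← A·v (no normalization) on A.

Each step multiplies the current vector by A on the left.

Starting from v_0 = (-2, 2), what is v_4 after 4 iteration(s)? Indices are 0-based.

v_4 = (94, -142)

v_0 = (-2, 2).
v_1 = A·v_0 = (-4, -2).
v_2 = A·v_1 = (-2, -22).
v_3 = A·v_2 = (20, -74).
v_4 = A·v_3 = (94, -142).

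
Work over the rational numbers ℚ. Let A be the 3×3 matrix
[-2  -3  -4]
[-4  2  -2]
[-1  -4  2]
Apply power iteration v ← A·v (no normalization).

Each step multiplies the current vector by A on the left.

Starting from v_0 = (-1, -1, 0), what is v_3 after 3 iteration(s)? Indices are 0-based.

v_0 = (-1, -1, 0).
v_1 = A·v_0 = (5, 2, 5).
v_2 = A·v_1 = (-36, -26, -3).
v_3 = A·v_2 = (162, 98, 134).

v_3 = (162, 98, 134)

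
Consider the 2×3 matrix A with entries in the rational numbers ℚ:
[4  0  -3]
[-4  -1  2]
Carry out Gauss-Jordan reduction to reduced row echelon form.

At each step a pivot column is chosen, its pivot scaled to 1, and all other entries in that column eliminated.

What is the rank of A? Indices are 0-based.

rank = 2

step 1: normalize row 0 (÷4) = (1, 0, -3/4)
  row 1: subtract -4×row0 = (0, -1, -1)
step 2: normalize row 1 (÷-1) = (0, 1, 1)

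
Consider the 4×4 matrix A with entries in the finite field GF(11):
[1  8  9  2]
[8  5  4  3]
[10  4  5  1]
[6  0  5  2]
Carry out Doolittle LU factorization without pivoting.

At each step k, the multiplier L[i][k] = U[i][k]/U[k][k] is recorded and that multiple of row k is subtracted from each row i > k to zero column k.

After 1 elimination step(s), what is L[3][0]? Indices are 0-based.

k=0: U[0][0]=1
  eliminate (1,0): mult=8, new row 1: (0, 7, 9, 9); set L[1][0]=8
  eliminate (2,0): mult=10, new row 2: (0, 1, 3, 3); set L[2][0]=10
  eliminate (3,0): mult=6, new row 3: (0, 7, 6, 1); set L[3][0]=6

L[3][0] = 6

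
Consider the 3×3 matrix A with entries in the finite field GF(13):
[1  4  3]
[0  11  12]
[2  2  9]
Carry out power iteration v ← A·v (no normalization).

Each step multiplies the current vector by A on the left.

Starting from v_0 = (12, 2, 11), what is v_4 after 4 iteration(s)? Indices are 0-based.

v_0 = (12, 2, 11).
v_1 = A·v_0 = (1, 11, 10).
v_2 = A·v_1 = (10, 7, 10).
v_3 = A·v_2 = (3, 2, 7).
v_4 = A·v_3 = (6, 2, 8).

v_4 = (6, 2, 8)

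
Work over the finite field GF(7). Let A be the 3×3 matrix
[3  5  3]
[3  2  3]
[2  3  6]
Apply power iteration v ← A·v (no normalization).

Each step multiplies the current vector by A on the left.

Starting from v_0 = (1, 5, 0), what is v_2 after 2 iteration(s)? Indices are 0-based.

v_0 = (1, 5, 0).
v_1 = A·v_0 = (0, 6, 3).
v_2 = A·v_1 = (4, 0, 1).

v_2 = (4, 0, 1)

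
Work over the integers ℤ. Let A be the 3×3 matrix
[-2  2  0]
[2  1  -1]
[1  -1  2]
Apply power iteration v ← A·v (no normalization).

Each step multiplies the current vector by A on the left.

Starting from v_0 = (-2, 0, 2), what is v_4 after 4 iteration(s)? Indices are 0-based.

v_0 = (-2, 0, 2).
v_1 = A·v_0 = (4, -6, 2).
v_2 = A·v_1 = (-20, 0, 14).
v_3 = A·v_2 = (40, -54, 8).
v_4 = A·v_3 = (-188, 18, 110).

v_4 = (-188, 18, 110)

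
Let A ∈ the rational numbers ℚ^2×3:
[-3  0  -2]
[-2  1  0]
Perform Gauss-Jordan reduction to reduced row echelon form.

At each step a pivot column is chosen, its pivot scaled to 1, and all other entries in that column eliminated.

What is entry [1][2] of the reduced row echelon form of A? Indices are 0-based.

M[1][2] = 4/3

step 1: normalize row 0 (÷-3) = (1, 0, 2/3)
  row 1: subtract -2×row0 = (0, 1, 4/3)
step 2: normalize row 1 (÷1) = (0, 1, 4/3)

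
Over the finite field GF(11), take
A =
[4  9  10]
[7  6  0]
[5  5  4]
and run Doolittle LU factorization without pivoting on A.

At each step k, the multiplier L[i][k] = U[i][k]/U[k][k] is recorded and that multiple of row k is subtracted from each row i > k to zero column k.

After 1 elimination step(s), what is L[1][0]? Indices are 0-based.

L[1][0] = 10

[col 0] pivot 4
  R1 -= 10*R0 → (0, 4, 10)  (L[1][0] := 10)
  R2 -= 4*R0 → (0, 2, 8)  (L[2][0] := 4)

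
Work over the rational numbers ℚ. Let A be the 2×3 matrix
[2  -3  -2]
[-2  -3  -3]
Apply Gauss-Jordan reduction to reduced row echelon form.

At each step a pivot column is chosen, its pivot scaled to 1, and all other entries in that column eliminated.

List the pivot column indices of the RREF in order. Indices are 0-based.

[1] R0 /= 2  ⇒  (1, -3/2, -1)
     R1 -= -2·R0  ⇒  (0, -6, -5)
[2] R1 /= -6  ⇒  (0, 1, 5/6)
     R0 -= -3/2·R1  ⇒  (1, 0, 1/4)

pivot columns: 0, 1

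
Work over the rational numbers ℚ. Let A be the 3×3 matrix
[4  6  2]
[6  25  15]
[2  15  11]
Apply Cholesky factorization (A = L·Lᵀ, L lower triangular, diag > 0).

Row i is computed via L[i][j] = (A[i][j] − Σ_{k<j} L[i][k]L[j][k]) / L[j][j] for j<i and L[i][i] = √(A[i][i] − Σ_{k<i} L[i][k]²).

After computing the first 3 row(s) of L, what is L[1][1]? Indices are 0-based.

Step 1: L[0][0] = √(4) = 2.
  L[1][0] = (6) / L[0][0] = 3.
Step 2: L[1][1] = √(16) = 4.
  L[2][0] = (2) / L[0][0] = 1.
  L[2][1] = (12) / L[1][1] = 3.
Step 3: L[2][2] = √(1) = 1.

L[1][1] = 4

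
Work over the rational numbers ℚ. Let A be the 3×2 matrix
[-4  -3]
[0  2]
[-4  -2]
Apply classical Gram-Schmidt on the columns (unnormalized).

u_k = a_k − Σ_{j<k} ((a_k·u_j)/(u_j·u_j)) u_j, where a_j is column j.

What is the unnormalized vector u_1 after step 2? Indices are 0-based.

Step 1: u_0 = a_0 = (-4, 0, -4).
Step 2: u_1 = a_1 − (5/8)·u_0 = (-1/2, 2, 1/2).

u_1 = (-1/2, 2, 1/2)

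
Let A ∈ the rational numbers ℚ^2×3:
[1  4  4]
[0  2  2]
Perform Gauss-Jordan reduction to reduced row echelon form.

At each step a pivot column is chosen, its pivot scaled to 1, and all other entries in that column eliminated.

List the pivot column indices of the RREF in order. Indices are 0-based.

[1] R0 /= 1  ⇒  (1, 4, 4)
[2] R1 /= 2  ⇒  (0, 1, 1)
     R0 -= 4·R1  ⇒  (1, 0, 0)

pivot columns: 0, 1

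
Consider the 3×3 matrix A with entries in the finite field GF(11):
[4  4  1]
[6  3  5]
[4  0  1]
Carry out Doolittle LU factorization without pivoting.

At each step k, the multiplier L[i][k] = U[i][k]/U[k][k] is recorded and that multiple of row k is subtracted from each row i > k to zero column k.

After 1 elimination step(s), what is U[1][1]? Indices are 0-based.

Step 1: pivot at (0,0) is 4.
  row1 ← row1 − (7)·row0  ⇒  L[1][0]=7, U row1=(0, 8, 9)
  row2 ← row2 − (1)·row0  ⇒  L[2][0]=1, U row2=(0, 7, 0)

U[1][1] = 8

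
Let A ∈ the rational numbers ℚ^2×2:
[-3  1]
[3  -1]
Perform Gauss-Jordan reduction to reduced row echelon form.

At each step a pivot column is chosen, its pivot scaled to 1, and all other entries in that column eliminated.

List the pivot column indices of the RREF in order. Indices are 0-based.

pivot columns: 0

pivot(0,0)=-3: scale R0 → (1, -1/3)
  clear (1,0): R1 −= (3)R0 → (0, 0)
col 1: no nonzero at/below row 1; advance.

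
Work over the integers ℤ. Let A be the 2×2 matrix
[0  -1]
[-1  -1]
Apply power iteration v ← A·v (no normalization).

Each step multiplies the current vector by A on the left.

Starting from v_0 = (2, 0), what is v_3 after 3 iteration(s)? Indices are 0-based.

v_0 = (2, 0).
v_1 = A·v_0 = (0, -2).
v_2 = A·v_1 = (2, 2).
v_3 = A·v_2 = (-2, -4).

v_3 = (-2, -4)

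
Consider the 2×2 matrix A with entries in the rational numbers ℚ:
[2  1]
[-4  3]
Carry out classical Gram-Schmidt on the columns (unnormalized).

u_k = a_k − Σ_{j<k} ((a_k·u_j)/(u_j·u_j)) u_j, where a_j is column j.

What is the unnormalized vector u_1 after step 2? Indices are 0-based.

u_1 = (2, 1)

Step 1: u_0 = a_0 = (2, -4).
Step 2: u_1 = a_1 − (-1/2)·u_0 = (2, 1).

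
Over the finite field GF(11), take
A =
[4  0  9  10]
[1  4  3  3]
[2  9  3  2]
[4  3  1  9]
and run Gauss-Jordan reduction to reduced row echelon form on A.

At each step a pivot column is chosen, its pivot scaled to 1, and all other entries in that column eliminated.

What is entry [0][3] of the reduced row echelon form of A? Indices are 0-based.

step 1: normalize row 0 (÷4) = (1, 0, 5, 8)
  row 1: subtract 1×row0 = (0, 4, 9, 6)
  row 2: subtract 2×row0 = (0, 9, 4, 8)
  row 3: subtract 4×row0 = (0, 3, 3, 10)
step 2: normalize row 1 (÷4) = (0, 1, 5, 7)
  row 2: subtract 9×row1 = (0, 0, 3, 0)
  row 3: subtract 3×row1 = (0, 0, 10, 0)
step 3: normalize row 2 (÷3) = (0, 0, 1, 0)
  row 0: subtract 5×row2 = (1, 0, 0, 8)
  row 1: subtract 5×row2 = (0, 1, 0, 7)
  row 3: subtract 10×row2 = (0, 0, 0, 0)
skip col 3 (zero from row 3)

M[0][3] = 8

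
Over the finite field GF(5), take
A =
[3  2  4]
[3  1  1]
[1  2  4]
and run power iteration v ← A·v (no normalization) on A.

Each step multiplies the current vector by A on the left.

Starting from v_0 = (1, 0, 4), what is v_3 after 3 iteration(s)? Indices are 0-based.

v_3 = (3, 4, 0)

v_0 = (1, 0, 4).
v_1 = A·v_0 = (4, 2, 2).
v_2 = A·v_1 = (4, 1, 1).
v_3 = A·v_2 = (3, 4, 0).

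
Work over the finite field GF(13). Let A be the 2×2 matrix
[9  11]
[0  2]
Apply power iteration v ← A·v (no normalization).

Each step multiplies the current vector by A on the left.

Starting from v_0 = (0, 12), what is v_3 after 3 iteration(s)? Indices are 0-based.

v_0 = (0, 12).
v_1 = A·v_0 = (2, 11).
v_2 = A·v_1 = (9, 9).
v_3 = A·v_2 = (11, 5).

v_3 = (11, 5)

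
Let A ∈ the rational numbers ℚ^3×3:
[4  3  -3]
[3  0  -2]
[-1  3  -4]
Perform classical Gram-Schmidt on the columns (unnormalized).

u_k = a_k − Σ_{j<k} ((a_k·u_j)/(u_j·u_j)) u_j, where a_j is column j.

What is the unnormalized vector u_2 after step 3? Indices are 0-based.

u_2 = (39/43, -65/43, -39/43)

Step 1: u_0 = a_0 = (4, 3, -1).
Step 2: u_1 = a_1 − (9/26)·u_0 = (21/13, -27/26, 87/26).
Step 3: u_2 = a_2 − (-7/13)·u_0 − (-140/129)·u_1 = (39/43, -65/43, -39/43).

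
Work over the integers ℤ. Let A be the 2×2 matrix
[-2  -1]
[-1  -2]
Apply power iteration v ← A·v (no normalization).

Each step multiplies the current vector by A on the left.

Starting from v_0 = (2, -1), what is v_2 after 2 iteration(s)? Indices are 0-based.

v_0 = (2, -1).
v_1 = A·v_0 = (-3, 0).
v_2 = A·v_1 = (6, 3).

v_2 = (6, 3)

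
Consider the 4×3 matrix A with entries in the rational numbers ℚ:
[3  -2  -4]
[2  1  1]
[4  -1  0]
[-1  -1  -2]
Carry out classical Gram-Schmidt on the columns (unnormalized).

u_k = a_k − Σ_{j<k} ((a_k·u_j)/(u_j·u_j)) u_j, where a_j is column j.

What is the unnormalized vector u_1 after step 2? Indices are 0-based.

u_1 = (-13/10, 22/15, -1/15, -37/30)

Step 1: u_0 = a_0 = (3, 2, 4, -1).
Step 2: u_1 = a_1 − (-7/30)·u_0 = (-13/10, 22/15, -1/15, -37/30).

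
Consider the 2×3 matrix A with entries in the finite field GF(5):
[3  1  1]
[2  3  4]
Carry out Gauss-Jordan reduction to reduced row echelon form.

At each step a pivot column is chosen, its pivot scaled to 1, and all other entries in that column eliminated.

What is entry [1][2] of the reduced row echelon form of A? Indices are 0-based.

[1] R0 /= 3  ⇒  (1, 2, 2)
     R1 -= 2·R0  ⇒  (0, 4, 0)
[2] R1 /= 4  ⇒  (0, 1, 0)
     R0 -= 2·R1  ⇒  (1, 0, 2)

M[1][2] = 0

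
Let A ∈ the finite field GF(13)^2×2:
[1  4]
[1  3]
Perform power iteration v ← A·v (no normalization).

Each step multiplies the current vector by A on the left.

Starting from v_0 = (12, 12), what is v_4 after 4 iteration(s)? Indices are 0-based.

v_4 = (0, 7)

v_0 = (12, 12).
v_1 = A·v_0 = (8, 9).
v_2 = A·v_1 = (5, 9).
v_3 = A·v_2 = (2, 6).
v_4 = A·v_3 = (0, 7).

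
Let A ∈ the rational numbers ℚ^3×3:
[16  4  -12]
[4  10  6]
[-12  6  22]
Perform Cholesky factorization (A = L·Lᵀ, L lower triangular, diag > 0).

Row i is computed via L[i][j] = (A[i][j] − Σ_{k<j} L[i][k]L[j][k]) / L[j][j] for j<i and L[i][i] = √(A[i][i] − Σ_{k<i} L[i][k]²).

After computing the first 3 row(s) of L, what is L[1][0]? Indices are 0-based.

Step 1: L[0][0] = √(16) = 4.
  L[1][0] = (4) / L[0][0] = 1.
Step 2: L[1][1] = √(9) = 3.
  L[2][0] = (-12) / L[0][0] = -3.
  L[2][1] = (9) / L[1][1] = 3.
Step 3: L[2][2] = √(4) = 2.

L[1][0] = 1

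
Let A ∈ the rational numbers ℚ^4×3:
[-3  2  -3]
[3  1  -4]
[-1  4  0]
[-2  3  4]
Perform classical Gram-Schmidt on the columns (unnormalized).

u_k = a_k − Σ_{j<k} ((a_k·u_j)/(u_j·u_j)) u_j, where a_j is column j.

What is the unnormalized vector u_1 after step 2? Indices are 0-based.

u_1 = (7/23, 62/23, 79/23, 43/23)

Step 1: u_0 = a_0 = (-3, 3, -1, -2).
Step 2: u_1 = a_1 − (-13/23)·u_0 = (7/23, 62/23, 79/23, 43/23).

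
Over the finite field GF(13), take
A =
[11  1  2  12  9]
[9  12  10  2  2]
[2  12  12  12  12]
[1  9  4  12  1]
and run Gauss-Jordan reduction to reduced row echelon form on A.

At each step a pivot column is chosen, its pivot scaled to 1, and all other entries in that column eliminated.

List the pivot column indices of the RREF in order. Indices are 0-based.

step 1: normalize row 0 (÷11) = (1, 6, 12, 7, 2)
  row 1: subtract 9×row0 = (0, 10, 6, 4, 10)
  row 2: subtract 2×row0 = (0, 0, 1, 11, 8)
  row 3: subtract 1×row0 = (0, 3, 5, 5, 12)
step 2: normalize row 1 (÷10) = (0, 1, 11, 3, 1)
  row 0: subtract 6×row1 = (1, 0, 11, 2, 9)
  row 3: subtract 3×row1 = (0, 0, 11, 9, 9)
step 3: normalize row 2 (÷1) = (0, 0, 1, 11, 8)
  row 0: subtract 11×row2 = (1, 0, 0, 11, 12)
  row 1: subtract 11×row2 = (0, 1, 0, 12, 4)
  row 3: subtract 11×row2 = (0, 0, 0, 5, 12)
step 4: normalize row 3 (÷5) = (0, 0, 0, 1, 5)
  row 0: subtract 11×row3 = (1, 0, 0, 0, 9)
  row 1: subtract 12×row3 = (0, 1, 0, 0, 9)
  row 2: subtract 11×row3 = (0, 0, 1, 0, 5)

pivot columns: 0, 1, 2, 3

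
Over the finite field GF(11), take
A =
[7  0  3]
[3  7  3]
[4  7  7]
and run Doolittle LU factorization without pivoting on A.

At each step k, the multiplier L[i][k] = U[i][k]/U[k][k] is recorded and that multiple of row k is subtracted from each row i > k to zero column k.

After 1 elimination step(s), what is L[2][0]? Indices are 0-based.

L[2][0] = 10

[col 0] pivot 7
  R1 -= 2*R0 → (0, 7, 8)  (L[1][0] := 2)
  R2 -= 10*R0 → (0, 7, 10)  (L[2][0] := 10)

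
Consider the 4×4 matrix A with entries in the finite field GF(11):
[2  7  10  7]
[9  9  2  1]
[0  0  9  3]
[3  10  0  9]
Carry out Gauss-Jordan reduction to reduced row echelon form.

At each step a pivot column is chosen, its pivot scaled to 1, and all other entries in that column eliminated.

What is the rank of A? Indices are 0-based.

rank = 4

step 1: normalize row 0 (÷2) = (1, 9, 5, 9)
  row 1: subtract 9×row0 = (0, 5, 1, 8)
  row 3: subtract 3×row0 = (0, 5, 7, 4)
step 2: normalize row 1 (÷5) = (0, 1, 9, 6)
  row 0: subtract 9×row1 = (1, 0, 1, 10)
  row 3: subtract 5×row1 = (0, 0, 6, 7)
step 3: normalize row 2 (÷9) = (0, 0, 1, 4)
  row 0: subtract 1×row2 = (1, 0, 0, 6)
  row 1: subtract 9×row2 = (0, 1, 0, 3)
  row 3: subtract 6×row2 = (0, 0, 0, 5)
step 4: normalize row 3 (÷5) = (0, 0, 0, 1)
  row 0: subtract 6×row3 = (1, 0, 0, 0)
  row 1: subtract 3×row3 = (0, 1, 0, 0)
  row 2: subtract 4×row3 = (0, 0, 1, 0)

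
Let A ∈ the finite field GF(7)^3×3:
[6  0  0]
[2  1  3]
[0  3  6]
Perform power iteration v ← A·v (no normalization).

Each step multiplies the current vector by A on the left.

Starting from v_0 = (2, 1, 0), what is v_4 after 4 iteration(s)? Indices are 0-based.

v_4 = (2, 2, 6)

v_0 = (2, 1, 0).
v_1 = A·v_0 = (5, 5, 3).
v_2 = A·v_1 = (2, 3, 5).
v_3 = A·v_2 = (5, 1, 4).
v_4 = A·v_3 = (2, 2, 6).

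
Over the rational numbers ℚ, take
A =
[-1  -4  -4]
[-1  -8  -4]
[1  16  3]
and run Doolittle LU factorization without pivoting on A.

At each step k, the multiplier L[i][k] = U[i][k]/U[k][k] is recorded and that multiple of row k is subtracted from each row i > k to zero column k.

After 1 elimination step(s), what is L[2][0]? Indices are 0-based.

[col 0] pivot -1
  R1 -= 1*R0 → (0, -4, 0)  (L[1][0] := 1)
  R2 -= -1*R0 → (0, 12, -1)  (L[2][0] := -1)

L[2][0] = -1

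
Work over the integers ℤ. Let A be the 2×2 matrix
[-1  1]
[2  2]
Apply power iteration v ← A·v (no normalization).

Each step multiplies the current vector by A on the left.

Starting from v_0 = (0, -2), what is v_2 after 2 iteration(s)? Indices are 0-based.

v_0 = (0, -2).
v_1 = A·v_0 = (-2, -4).
v_2 = A·v_1 = (-2, -12).

v_2 = (-2, -12)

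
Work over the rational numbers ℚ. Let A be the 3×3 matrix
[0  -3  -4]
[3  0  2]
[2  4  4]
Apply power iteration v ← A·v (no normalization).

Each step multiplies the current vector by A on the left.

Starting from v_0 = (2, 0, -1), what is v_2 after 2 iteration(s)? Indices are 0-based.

v_0 = (2, 0, -1).
v_1 = A·v_0 = (4, 4, 0).
v_2 = A·v_1 = (-12, 12, 24).

v_2 = (-12, 12, 24)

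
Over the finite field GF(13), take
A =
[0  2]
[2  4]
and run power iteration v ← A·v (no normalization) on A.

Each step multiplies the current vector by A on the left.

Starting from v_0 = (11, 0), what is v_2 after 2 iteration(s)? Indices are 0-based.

v_0 = (11, 0).
v_1 = A·v_0 = (0, 9).
v_2 = A·v_1 = (5, 10).

v_2 = (5, 10)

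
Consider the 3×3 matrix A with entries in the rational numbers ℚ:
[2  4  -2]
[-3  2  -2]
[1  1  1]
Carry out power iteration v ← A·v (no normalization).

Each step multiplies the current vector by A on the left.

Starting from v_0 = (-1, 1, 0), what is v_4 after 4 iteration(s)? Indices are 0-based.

v_4 = (-282, -376, 7)

v_0 = (-1, 1, 0).
v_1 = A·v_0 = (2, 5, 0).
v_2 = A·v_1 = (24, 4, 7).
v_3 = A·v_2 = (50, -78, 35).
v_4 = A·v_3 = (-282, -376, 7).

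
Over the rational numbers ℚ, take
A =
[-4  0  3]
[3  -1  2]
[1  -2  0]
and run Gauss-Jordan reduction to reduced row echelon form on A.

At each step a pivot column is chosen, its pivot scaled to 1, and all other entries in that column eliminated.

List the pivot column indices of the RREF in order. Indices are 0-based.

step 1: normalize row 0 (÷-4) = (1, 0, -3/4)
  row 1: subtract 3×row0 = (0, -1, 17/4)
  row 2: subtract 1×row0 = (0, -2, 3/4)
step 2: normalize row 1 (÷-1) = (0, 1, -17/4)
  row 2: subtract -2×row1 = (0, 0, -31/4)
step 3: normalize row 2 (÷-31/4) = (0, 0, 1)
  row 0: subtract -3/4×row2 = (1, 0, 0)
  row 1: subtract -17/4×row2 = (0, 1, 0)

pivot columns: 0, 1, 2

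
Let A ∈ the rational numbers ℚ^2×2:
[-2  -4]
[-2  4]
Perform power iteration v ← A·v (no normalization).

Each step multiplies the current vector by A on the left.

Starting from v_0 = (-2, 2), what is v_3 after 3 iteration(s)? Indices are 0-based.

v_0 = (-2, 2).
v_1 = A·v_0 = (-4, 12).
v_2 = A·v_1 = (-40, 56).
v_3 = A·v_2 = (-144, 304).

v_3 = (-144, 304)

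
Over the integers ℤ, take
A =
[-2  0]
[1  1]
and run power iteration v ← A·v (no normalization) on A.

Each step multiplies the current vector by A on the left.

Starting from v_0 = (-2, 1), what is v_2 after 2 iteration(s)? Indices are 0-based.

v_0 = (-2, 1).
v_1 = A·v_0 = (4, -1).
v_2 = A·v_1 = (-8, 3).

v_2 = (-8, 3)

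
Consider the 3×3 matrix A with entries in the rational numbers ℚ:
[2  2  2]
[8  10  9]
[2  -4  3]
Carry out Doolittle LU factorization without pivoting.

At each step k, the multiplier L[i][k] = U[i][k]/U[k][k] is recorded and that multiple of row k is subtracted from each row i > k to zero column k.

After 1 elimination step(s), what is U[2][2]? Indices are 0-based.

Step 1: pivot at (0,0) is 2.
  row1 ← row1 − (4)·row0  ⇒  L[1][0]=4, U row1=(0, 2, 1)
  row2 ← row2 − (1)·row0  ⇒  L[2][0]=1, U row2=(0, -6, 1)

U[2][2] = 1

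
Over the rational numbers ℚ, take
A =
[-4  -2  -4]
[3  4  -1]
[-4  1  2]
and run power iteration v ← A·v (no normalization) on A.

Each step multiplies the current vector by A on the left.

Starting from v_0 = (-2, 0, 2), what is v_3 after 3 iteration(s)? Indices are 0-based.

v_0 = (-2, 0, 2).
v_1 = A·v_0 = (0, -8, 12).
v_2 = A·v_1 = (-32, -44, 16).
v_3 = A·v_2 = (152, -288, 116).

v_3 = (152, -288, 116)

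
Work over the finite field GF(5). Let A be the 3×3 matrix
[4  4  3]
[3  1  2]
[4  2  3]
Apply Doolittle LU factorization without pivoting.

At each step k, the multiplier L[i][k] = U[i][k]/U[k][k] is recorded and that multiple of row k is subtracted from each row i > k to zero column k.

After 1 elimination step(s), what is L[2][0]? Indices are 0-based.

Step 1: pivot at (0,0) is 4.
  row1 ← row1 − (2)·row0  ⇒  L[1][0]=2, U row1=(0, 3, 1)
  row2 ← row2 − (1)·row0  ⇒  L[2][0]=1, U row2=(0, 3, 0)

L[2][0] = 1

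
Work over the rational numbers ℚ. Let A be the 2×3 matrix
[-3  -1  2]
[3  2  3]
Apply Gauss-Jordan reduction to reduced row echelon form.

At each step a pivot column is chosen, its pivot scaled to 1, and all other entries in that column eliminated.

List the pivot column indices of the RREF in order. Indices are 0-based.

[1] R0 /= -3  ⇒  (1, 1/3, -2/3)
     R1 -= 3·R0  ⇒  (0, 1, 5)
[2] R1 /= 1  ⇒  (0, 1, 5)
     R0 -= 1/3·R1  ⇒  (1, 0, -7/3)

pivot columns: 0, 1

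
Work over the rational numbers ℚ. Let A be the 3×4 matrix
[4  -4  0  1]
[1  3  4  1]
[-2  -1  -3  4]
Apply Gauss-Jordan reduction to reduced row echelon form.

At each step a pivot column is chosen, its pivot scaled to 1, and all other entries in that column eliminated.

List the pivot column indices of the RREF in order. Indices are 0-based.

pivot columns: 0, 1, 3

pivot(0,0)=4: scale R0 → (1, -1, 0, 1/4)
  clear (1,0): R1 −= (1)R0 → (0, 4, 4, 3/4)
  clear (2,0): R2 −= (-2)R0 → (0, -3, -3, 9/2)
pivot(1,1)=4: scale R1 → (0, 1, 1, 3/16)
  clear (0,1): R0 −= (-1)R1 → (1, 0, 1, 7/16)
  clear (2,1): R2 −= (-3)R1 → (0, 0, 0, 81/16)
col 2: no nonzero at/below row 2; advance.
pivot(2,3)=81/16: scale R2 → (0, 0, 0, 1)
  clear (0,3): R0 −= (7/16)R2 → (1, 0, 1, 0)
  clear (1,3): R1 −= (3/16)R2 → (0, 1, 1, 0)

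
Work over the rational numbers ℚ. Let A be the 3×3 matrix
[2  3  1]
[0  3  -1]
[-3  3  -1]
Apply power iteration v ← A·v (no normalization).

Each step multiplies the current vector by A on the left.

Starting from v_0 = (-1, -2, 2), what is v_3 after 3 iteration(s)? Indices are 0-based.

v_3 = (-140, -56, 67)

v_0 = (-1, -2, 2).
v_1 = A·v_0 = (-6, -8, -5).
v_2 = A·v_1 = (-41, -19, -1).
v_3 = A·v_2 = (-140, -56, 67).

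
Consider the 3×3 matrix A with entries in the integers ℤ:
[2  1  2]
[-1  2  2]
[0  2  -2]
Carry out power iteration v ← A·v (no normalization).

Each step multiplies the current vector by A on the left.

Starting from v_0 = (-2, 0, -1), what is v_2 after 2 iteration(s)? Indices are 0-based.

v_0 = (-2, 0, -1).
v_1 = A·v_0 = (-6, 0, 2).
v_2 = A·v_1 = (-8, 10, -4).

v_2 = (-8, 10, -4)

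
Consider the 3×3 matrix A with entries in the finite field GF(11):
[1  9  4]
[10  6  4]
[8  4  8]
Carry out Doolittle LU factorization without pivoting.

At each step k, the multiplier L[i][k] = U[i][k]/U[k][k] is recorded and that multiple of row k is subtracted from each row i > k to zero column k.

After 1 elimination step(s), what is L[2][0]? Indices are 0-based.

L[2][0] = 8

k=0: U[0][0]=1
  eliminate (1,0): mult=10, new row 1: (0, 4, 8); set L[1][0]=10
  eliminate (2,0): mult=8, new row 2: (0, 9, 9); set L[2][0]=8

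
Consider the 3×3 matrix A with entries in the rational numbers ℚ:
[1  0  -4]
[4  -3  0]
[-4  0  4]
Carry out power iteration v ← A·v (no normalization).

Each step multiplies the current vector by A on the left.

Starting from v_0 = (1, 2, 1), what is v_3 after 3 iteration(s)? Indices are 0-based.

v_0 = (1, 2, 1).
v_1 = A·v_0 = (-3, -2, 0).
v_2 = A·v_1 = (-3, -6, 12).
v_3 = A·v_2 = (-51, 6, 60).

v_3 = (-51, 6, 60)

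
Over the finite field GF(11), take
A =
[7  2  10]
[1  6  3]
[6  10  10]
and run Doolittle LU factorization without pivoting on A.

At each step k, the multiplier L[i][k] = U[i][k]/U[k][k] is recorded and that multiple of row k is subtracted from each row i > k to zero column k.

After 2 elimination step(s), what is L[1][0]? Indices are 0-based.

k=0: U[0][0]=7
  eliminate (1,0): mult=8, new row 1: (0, 1, 0); set L[1][0]=8
  eliminate (2,0): mult=4, new row 2: (0, 2, 3); set L[2][0]=4
k=1: U[1][1]=1
  eliminate (2,1): mult=2, new row 2: (0, 0, 3); set L[2][1]=2

L[1][0] = 8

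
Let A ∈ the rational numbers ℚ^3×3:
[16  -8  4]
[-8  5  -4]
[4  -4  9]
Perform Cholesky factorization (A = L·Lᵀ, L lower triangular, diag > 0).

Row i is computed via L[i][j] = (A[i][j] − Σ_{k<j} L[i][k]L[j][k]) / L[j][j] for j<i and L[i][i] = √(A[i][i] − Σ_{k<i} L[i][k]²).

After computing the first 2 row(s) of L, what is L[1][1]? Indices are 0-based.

L[1][1] = 1

Step 1: L[0][0] = √(16) = 4.
  L[1][0] = (-8) / L[0][0] = -2.
Step 2: L[1][1] = √(1) = 1.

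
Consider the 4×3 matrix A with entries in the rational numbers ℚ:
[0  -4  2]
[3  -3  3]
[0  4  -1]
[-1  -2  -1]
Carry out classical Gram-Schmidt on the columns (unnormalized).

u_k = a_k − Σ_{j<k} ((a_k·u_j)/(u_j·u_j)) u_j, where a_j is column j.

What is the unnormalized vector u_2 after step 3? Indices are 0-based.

u_2 = (322/401, -108/401, 79/401, -324/401)

Step 1: u_0 = a_0 = (0, 3, 0, -1).
Step 2: u_1 = a_1 − (-7/10)·u_0 = (-4, -9/10, 4, -27/10).
Step 3: u_2 = a_2 − (1)·u_0 − (-120/401)·u_1 = (322/401, -108/401, 79/401, -324/401).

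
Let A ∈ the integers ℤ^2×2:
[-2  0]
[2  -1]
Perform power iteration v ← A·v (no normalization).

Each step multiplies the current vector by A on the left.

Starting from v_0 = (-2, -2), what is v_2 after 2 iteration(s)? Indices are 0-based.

v_0 = (-2, -2).
v_1 = A·v_0 = (4, -2).
v_2 = A·v_1 = (-8, 10).

v_2 = (-8, 10)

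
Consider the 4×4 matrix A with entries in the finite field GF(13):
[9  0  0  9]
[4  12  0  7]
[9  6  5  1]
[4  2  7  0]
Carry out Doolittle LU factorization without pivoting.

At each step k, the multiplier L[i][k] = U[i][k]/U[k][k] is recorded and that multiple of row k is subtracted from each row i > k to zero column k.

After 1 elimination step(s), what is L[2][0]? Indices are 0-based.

L[2][0] = 1

[col 0] pivot 9
  R1 -= 12*R0 → (0, 12, 0, 3)  (L[1][0] := 12)
  R2 -= 1*R0 → (0, 6, 5, 5)  (L[2][0] := 1)
  R3 -= 12*R0 → (0, 2, 7, 9)  (L[3][0] := 12)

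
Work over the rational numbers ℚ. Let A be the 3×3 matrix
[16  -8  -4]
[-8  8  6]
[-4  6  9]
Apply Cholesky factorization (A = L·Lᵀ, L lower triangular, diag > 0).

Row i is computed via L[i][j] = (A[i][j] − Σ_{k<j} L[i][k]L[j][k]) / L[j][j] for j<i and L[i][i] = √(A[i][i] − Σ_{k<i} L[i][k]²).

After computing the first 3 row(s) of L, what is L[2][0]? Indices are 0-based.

Step 1: L[0][0] = √(16) = 4.
  L[1][0] = (-8) / L[0][0] = -2.
Step 2: L[1][1] = √(4) = 2.
  L[2][0] = (-4) / L[0][0] = -1.
  L[2][1] = (4) / L[1][1] = 2.
Step 3: L[2][2] = √(4) = 2.

L[2][0] = -1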